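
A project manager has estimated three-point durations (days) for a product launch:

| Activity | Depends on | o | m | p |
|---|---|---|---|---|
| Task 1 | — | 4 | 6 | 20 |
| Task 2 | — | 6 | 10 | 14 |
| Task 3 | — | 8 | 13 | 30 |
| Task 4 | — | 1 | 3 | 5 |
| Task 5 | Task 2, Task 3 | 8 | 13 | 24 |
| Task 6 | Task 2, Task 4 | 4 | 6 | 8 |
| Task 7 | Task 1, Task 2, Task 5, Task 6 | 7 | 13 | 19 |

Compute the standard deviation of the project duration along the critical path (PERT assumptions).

te_Task 1 = (4 + 4·6 + 20)/6 = 48/6 = 8; σ²_Task 1 = ((20−4)/6)² = 7.111
te_Task 2 = (6 + 4·10 + 14)/6 = 60/6 = 10; σ²_Task 2 = ((14−6)/6)² = 1.778
te_Task 3 = (8 + 4·13 + 30)/6 = 90/6 = 15; σ²_Task 3 = ((30−8)/6)² = 13.444
te_Task 4 = (1 + 4·3 + 5)/6 = 18/6 = 3; σ²_Task 4 = ((5−1)/6)² = 0.444
te_Task 5 = (8 + 4·13 + 24)/6 = 84/6 = 14; σ²_Task 5 = ((24−8)/6)² = 7.111
te_Task 6 = (4 + 4·6 + 8)/6 = 36/6 = 6; σ²_Task 6 = ((8−4)/6)² = 0.444
te_Task 7 = (7 + 4·13 + 19)/6 = 78/6 = 13; σ²_Task 7 = ((19−7)/6)² = 4.000

Forward pass:
ES_Task 1 = 0; EF_Task 1 = 8
ES_Task 2 = 0; EF_Task 2 = 10
ES_Task 3 = 0; EF_Task 3 = 15
ES_Task 4 = 0; EF_Task 4 = 3
ES_Task 5 = max(EF_Task 2=10, EF_Task 3=15) = 15; EF_Task 5 = 15+14 = 29
ES_Task 6 = max(EF_Task 2=10, EF_Task 4=3) = 10; EF_Task 6 = 10+6 = 16
ES_Task 7 = max(EF_Task 1=8, EF_Task 2=10, EF_Task 5=29, EF_Task 6=16) = 29; EF_Task 7 = 29+13 = 42
Expected project duration μ = 42 days. Critical path: Task 3 → Task 5 → Task 7.

Variance along critical path = 13.444 + 7.111 + 4.000 = 24.556
σ = √24.556 = 4.955 days

4.96 days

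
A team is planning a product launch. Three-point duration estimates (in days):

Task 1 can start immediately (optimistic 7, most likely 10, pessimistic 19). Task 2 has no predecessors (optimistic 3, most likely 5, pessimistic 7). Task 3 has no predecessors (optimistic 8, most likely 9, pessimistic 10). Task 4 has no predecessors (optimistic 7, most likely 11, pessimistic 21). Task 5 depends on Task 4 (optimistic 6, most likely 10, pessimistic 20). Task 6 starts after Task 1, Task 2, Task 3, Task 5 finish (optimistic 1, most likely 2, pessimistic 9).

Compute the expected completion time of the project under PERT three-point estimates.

26 days

te_Task 1 = (7 + 4·10 + 19)/6 = 66/6 = 11
te_Task 2 = (3 + 4·5 + 7)/6 = 30/6 = 5
te_Task 3 = (8 + 4·9 + 10)/6 = 54/6 = 9
te_Task 4 = (7 + 4·11 + 21)/6 = 72/6 = 12
te_Task 5 = (6 + 4·10 + 20)/6 = 66/6 = 11
te_Task 6 = (1 + 4·2 + 9)/6 = 18/6 = 3

Forward pass:
ES_Task 1 = 0; EF_Task 1 = 11
ES_Task 2 = 0; EF_Task 2 = 5
ES_Task 3 = 0; EF_Task 3 = 9
ES_Task 4 = 0; EF_Task 4 = 12
ES_Task 5 = 12; EF_Task 5 = 12+11 = 23
ES_Task 6 = max(EF_Task 1=11, EF_Task 2=5, EF_Task 3=9, EF_Task 5=23) = 23; EF_Task 6 = 23+3 = 26
Expected project duration μ = 26 days. Critical path: Task 4 → Task 5 → Task 6.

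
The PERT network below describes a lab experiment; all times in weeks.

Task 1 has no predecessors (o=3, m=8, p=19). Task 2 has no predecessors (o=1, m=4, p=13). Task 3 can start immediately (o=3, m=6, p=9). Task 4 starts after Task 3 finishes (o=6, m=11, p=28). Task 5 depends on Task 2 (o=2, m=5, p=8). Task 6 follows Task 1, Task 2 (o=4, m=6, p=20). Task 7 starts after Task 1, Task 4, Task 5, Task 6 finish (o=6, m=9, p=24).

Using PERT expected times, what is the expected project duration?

te_Task 1 = (3 + 4·8 + 19)/6 = 54/6 = 9
te_Task 2 = (1 + 4·4 + 13)/6 = 30/6 = 5
te_Task 3 = (3 + 4·6 + 9)/6 = 36/6 = 6
te_Task 4 = (6 + 4·11 + 28)/6 = 78/6 = 13
te_Task 5 = (2 + 4·5 + 8)/6 = 30/6 = 5
te_Task 6 = (4 + 4·6 + 20)/6 = 48/6 = 8
te_Task 7 = (6 + 4·9 + 24)/6 = 66/6 = 11

Forward pass:
ES_Task 1 = 0; EF_Task 1 = 9
ES_Task 2 = 0; EF_Task 2 = 5
ES_Task 3 = 0; EF_Task 3 = 6
ES_Task 4 = 6; EF_Task 4 = 6+13 = 19
ES_Task 5 = 5; EF_Task 5 = 5+5 = 10
ES_Task 6 = max(EF_Task 1=9, EF_Task 2=5) = 9; EF_Task 6 = 9+8 = 17
ES_Task 7 = max(EF_Task 1=9, EF_Task 4=19, EF_Task 5=10, EF_Task 6=17) = 19; EF_Task 7 = 19+11 = 30
Expected project duration μ = 30 weeks. Critical path: Task 3 → Task 4 → Task 7.

30 weeks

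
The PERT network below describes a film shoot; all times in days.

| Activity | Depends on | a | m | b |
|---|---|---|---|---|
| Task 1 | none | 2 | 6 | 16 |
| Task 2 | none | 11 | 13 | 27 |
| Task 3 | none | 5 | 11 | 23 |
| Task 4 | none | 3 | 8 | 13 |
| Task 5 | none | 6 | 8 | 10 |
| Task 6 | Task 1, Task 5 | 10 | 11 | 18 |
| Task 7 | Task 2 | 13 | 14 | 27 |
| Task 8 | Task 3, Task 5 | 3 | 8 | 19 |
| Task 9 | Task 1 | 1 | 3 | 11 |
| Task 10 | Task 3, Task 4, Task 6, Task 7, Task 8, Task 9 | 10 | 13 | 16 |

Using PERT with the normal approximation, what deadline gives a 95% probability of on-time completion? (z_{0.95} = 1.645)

50.1 days

te_Task 1 = (2 + 4·6 + 16)/6 = 42/6 = 7; σ²_Task 1 = ((16−2)/6)² = 5.444
te_Task 2 = (11 + 4·13 + 27)/6 = 90/6 = 15; σ²_Task 2 = ((27−11)/6)² = 7.111
te_Task 3 = (5 + 4·11 + 23)/6 = 72/6 = 12; σ²_Task 3 = ((23−5)/6)² = 9.000
te_Task 4 = (3 + 4·8 + 13)/6 = 48/6 = 8; σ²_Task 4 = ((13−3)/6)² = 2.778
te_Task 5 = (6 + 4·8 + 10)/6 = 48/6 = 8; σ²_Task 5 = ((10−6)/6)² = 0.444
te_Task 6 = (10 + 4·11 + 18)/6 = 72/6 = 12; σ²_Task 6 = ((18−10)/6)² = 1.778
te_Task 7 = (13 + 4·14 + 27)/6 = 96/6 = 16; σ²_Task 7 = ((27−13)/6)² = 5.444
te_Task 8 = (3 + 4·8 + 19)/6 = 54/6 = 9; σ²_Task 8 = ((19−3)/6)² = 7.111
te_Task 9 = (1 + 4·3 + 11)/6 = 24/6 = 4; σ²_Task 9 = ((11−1)/6)² = 2.778
te_Task 10 = (10 + 4·13 + 16)/6 = 78/6 = 13; σ²_Task 10 = ((16−10)/6)² = 1.000

Forward pass:
ES_Task 1 = 0; EF_Task 1 = 7
ES_Task 2 = 0; EF_Task 2 = 15
ES_Task 3 = 0; EF_Task 3 = 12
ES_Task 4 = 0; EF_Task 4 = 8
ES_Task 5 = 0; EF_Task 5 = 8
ES_Task 6 = max(EF_Task 1=7, EF_Task 5=8) = 8; EF_Task 6 = 8+12 = 20
ES_Task 7 = 15; EF_Task 7 = 15+16 = 31
ES_Task 8 = max(EF_Task 3=12, EF_Task 5=8) = 12; EF_Task 8 = 12+9 = 21
ES_Task 9 = 7; EF_Task 9 = 7+4 = 11
ES_Task 10 = max(EF_Task 3=12, EF_Task 4=8, EF_Task 6=20, EF_Task 7=31, EF_Task 8=21, EF_Task 9=11) = 31; EF_Task 10 = 31+13 = 44
Expected project duration μ = 44 days. Critical path: Task 2 → Task 7 → Task 10.

Variance along critical path = 7.111 + 5.444 + 1.000 = 13.556; σ = 3.682 days.
D = μ + z·σ = 44 + 1.645·3.682 = 50.1 days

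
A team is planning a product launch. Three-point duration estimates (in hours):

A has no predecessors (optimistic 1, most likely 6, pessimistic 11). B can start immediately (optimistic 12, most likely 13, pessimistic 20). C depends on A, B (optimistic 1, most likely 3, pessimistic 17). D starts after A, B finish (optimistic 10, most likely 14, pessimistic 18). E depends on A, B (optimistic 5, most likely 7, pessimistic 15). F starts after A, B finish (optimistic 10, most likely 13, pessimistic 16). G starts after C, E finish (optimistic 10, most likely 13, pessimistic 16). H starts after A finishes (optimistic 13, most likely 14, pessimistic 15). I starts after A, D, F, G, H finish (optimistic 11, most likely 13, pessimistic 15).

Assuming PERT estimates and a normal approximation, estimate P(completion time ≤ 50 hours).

te_A = (1 + 4·6 + 11)/6 = 36/6 = 6; σ²_A = ((11−1)/6)² = 2.778
te_B = (12 + 4·13 + 20)/6 = 84/6 = 14; σ²_B = ((20−12)/6)² = 1.778
te_C = (1 + 4·3 + 17)/6 = 30/6 = 5; σ²_C = ((17−1)/6)² = 7.111
te_D = (10 + 4·14 + 18)/6 = 84/6 = 14; σ²_D = ((18−10)/6)² = 1.778
te_E = (5 + 4·7 + 15)/6 = 48/6 = 8; σ²_E = ((15−5)/6)² = 2.778
te_F = (10 + 4·13 + 16)/6 = 78/6 = 13; σ²_F = ((16−10)/6)² = 1.000
te_G = (10 + 4·13 + 16)/6 = 78/6 = 13; σ²_G = ((16−10)/6)² = 1.000
te_H = (13 + 4·14 + 15)/6 = 84/6 = 14; σ²_H = ((15−13)/6)² = 0.111
te_I = (11 + 4·13 + 15)/6 = 78/6 = 13; σ²_I = ((15−11)/6)² = 0.444

Forward pass:
ES_A = 0; EF_A = 6
ES_B = 0; EF_B = 14
ES_C = max(EF_A=6, EF_B=14) = 14; EF_C = 14+5 = 19
ES_D = max(EF_A=6, EF_B=14) = 14; EF_D = 14+14 = 28
ES_E = max(EF_A=6, EF_B=14) = 14; EF_E = 14+8 = 22
ES_F = max(EF_A=6, EF_B=14) = 14; EF_F = 14+13 = 27
ES_G = max(EF_C=19, EF_E=22) = 22; EF_G = 22+13 = 35
ES_H = 6; EF_H = 6+14 = 20
ES_I = max(EF_A=6, EF_D=28, EF_F=27, EF_G=35, EF_H=20) = 35; EF_I = 35+13 = 48
Expected project duration μ = 48 hours. Critical path: B → E → G → I.

Variance along critical path = 1.778 + 2.778 + 1.000 + 0.444 = 6.000; σ = √6.000 = 2.449 hours.
Z = (50 − 48) / 2.449 = 0.816
P(T ≤ 50) = Φ(0.816) ≈ 0.793

0.793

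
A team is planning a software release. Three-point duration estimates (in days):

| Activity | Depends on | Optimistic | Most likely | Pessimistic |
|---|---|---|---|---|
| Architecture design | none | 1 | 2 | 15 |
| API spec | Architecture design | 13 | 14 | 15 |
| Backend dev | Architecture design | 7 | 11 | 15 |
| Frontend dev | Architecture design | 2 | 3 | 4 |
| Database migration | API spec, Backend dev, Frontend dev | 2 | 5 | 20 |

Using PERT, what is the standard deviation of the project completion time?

te_Architecture design = (1 + 4·2 + 15)/6 = 24/6 = 4; σ²_Architecture design = ((15−1)/6)² = 5.444
te_API spec = (13 + 4·14 + 15)/6 = 84/6 = 14; σ²_API spec = ((15−13)/6)² = 0.111
te_Backend dev = (7 + 4·11 + 15)/6 = 66/6 = 11; σ²_Backend dev = ((15−7)/6)² = 1.778
te_Frontend dev = (2 + 4·3 + 4)/6 = 18/6 = 3; σ²_Frontend dev = ((4−2)/6)² = 0.111
te_Database migration = (2 + 4·5 + 20)/6 = 42/6 = 7; σ²_Database migration = ((20−2)/6)² = 9.000

Forward pass:
ES_Architecture design = 0; EF_Architecture design = 4
ES_API spec = 4; EF_API spec = 4+14 = 18
ES_Backend dev = 4; EF_Backend dev = 4+11 = 15
ES_Frontend dev = 4; EF_Frontend dev = 4+3 = 7
ES_Database migration = max(EF_API spec=18, EF_Backend dev=15, EF_Frontend dev=7) = 18; EF_Database migration = 18+7 = 25
Expected project duration μ = 25 days. Critical path: Architecture design → API spec → Database migration.

Variance along critical path = 5.444 + 0.111 + 9.000 = 14.556
σ = √14.556 = 3.815 days

3.82 days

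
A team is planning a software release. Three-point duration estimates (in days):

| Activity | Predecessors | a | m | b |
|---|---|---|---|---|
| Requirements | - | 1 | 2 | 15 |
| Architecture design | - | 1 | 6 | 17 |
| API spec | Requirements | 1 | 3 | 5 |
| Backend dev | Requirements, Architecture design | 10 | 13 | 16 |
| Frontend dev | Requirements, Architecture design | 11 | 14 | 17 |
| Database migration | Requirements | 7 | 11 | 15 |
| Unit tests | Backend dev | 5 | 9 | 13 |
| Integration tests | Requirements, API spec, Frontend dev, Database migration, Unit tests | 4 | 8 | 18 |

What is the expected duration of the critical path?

38 days

te_Requirements = (1 + 4·2 + 15)/6 = 24/6 = 4
te_Architecture design = (1 + 4·6 + 17)/6 = 42/6 = 7
te_API spec = (1 + 4·3 + 5)/6 = 18/6 = 3
te_Backend dev = (10 + 4·13 + 16)/6 = 78/6 = 13
te_Frontend dev = (11 + 4·14 + 17)/6 = 84/6 = 14
te_Database migration = (7 + 4·11 + 15)/6 = 66/6 = 11
te_Unit tests = (5 + 4·9 + 13)/6 = 54/6 = 9
te_Integration tests = (4 + 4·8 + 18)/6 = 54/6 = 9

Forward pass:
ES_Requirements = 0; EF_Requirements = 4
ES_Architecture design = 0; EF_Architecture design = 7
ES_API spec = 4; EF_API spec = 4+3 = 7
ES_Backend dev = max(EF_Requirements=4, EF_Architecture design=7) = 7; EF_Backend dev = 7+13 = 20
ES_Frontend dev = max(EF_Requirements=4, EF_Architecture design=7) = 7; EF_Frontend dev = 7+14 = 21
ES_Database migration = 4; EF_Database migration = 4+11 = 15
ES_Unit tests = 20; EF_Unit tests = 20+9 = 29
ES_Integration tests = max(EF_Requirements=4, EF_API spec=7, EF_Frontend dev=21, EF_Database migration=15, EF_Unit tests=29) = 29; EF_Integration tests = 29+9 = 38
Expected project duration μ = 38 days. Critical path: Architecture design → Backend dev → Unit tests → Integration tests.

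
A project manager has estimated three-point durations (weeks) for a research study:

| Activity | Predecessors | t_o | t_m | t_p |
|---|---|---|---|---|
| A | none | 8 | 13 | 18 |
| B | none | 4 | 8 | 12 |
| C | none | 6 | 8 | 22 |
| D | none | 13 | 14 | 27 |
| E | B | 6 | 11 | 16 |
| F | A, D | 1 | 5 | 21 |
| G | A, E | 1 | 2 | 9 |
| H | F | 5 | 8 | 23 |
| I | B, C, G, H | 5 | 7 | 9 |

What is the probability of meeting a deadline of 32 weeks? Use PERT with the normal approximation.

0.058

te_A = (8 + 4·13 + 18)/6 = 78/6 = 13; σ²_A = ((18−8)/6)² = 2.778
te_B = (4 + 4·8 + 12)/6 = 48/6 = 8; σ²_B = ((12−4)/6)² = 1.778
te_C = (6 + 4·8 + 22)/6 = 60/6 = 10; σ²_C = ((22−6)/6)² = 7.111
te_D = (13 + 4·14 + 27)/6 = 96/6 = 16; σ²_D = ((27−13)/6)² = 5.444
te_E = (6 + 4·11 + 16)/6 = 66/6 = 11; σ²_E = ((16−6)/6)² = 2.778
te_F = (1 + 4·5 + 21)/6 = 42/6 = 7; σ²_F = ((21−1)/6)² = 11.111
te_G = (1 + 4·2 + 9)/6 = 18/6 = 3; σ²_G = ((9−1)/6)² = 1.778
te_H = (5 + 4·8 + 23)/6 = 60/6 = 10; σ²_H = ((23−5)/6)² = 9.000
te_I = (5 + 4·7 + 9)/6 = 42/6 = 7; σ²_I = ((9−5)/6)² = 0.444

Forward pass:
ES_A = 0; EF_A = 13
ES_B = 0; EF_B = 8
ES_C = 0; EF_C = 10
ES_D = 0; EF_D = 16
ES_E = 8; EF_E = 8+11 = 19
ES_F = max(EF_A=13, EF_D=16) = 16; EF_F = 16+7 = 23
ES_G = max(EF_A=13, EF_E=19) = 19; EF_G = 19+3 = 22
ES_H = 23; EF_H = 23+10 = 33
ES_I = max(EF_B=8, EF_C=10, EF_G=22, EF_H=33) = 33; EF_I = 33+7 = 40
Expected project duration μ = 40 weeks. Critical path: D → F → H → I.

Variance along critical path = 5.444 + 11.111 + 9.000 + 0.444 = 26.000; σ = √26.000 = 5.099 weeks.
Z = (32 − 40) / 5.099 = -1.569
P(T ≤ 32) = Φ(-1.569) ≈ 0.058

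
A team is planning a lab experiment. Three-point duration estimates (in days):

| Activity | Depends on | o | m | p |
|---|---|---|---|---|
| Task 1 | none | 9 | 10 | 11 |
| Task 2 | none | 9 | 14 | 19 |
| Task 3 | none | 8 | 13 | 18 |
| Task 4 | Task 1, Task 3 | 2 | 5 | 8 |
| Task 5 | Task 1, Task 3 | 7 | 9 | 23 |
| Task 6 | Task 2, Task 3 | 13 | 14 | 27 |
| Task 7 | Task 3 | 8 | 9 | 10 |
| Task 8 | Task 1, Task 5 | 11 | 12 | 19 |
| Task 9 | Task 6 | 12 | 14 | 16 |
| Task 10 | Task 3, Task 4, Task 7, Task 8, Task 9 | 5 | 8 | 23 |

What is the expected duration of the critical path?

te_Task 1 = (9 + 4·10 + 11)/6 = 60/6 = 10
te_Task 2 = (9 + 4·14 + 19)/6 = 84/6 = 14
te_Task 3 = (8 + 4·13 + 18)/6 = 78/6 = 13
te_Task 4 = (2 + 4·5 + 8)/6 = 30/6 = 5
te_Task 5 = (7 + 4·9 + 23)/6 = 66/6 = 11
te_Task 6 = (13 + 4·14 + 27)/6 = 96/6 = 16
te_Task 7 = (8 + 4·9 + 10)/6 = 54/6 = 9
te_Task 8 = (11 + 4·12 + 19)/6 = 78/6 = 13
te_Task 9 = (12 + 4·14 + 16)/6 = 84/6 = 14
te_Task 10 = (5 + 4·8 + 23)/6 = 60/6 = 10

Forward pass:
ES_Task 1 = 0; EF_Task 1 = 10
ES_Task 2 = 0; EF_Task 2 = 14
ES_Task 3 = 0; EF_Task 3 = 13
ES_Task 4 = max(EF_Task 1=10, EF_Task 3=13) = 13; EF_Task 4 = 13+5 = 18
ES_Task 5 = max(EF_Task 1=10, EF_Task 3=13) = 13; EF_Task 5 = 13+11 = 24
ES_Task 6 = max(EF_Task 2=14, EF_Task 3=13) = 14; EF_Task 6 = 14+16 = 30
ES_Task 7 = 13; EF_Task 7 = 13+9 = 22
ES_Task 8 = max(EF_Task 1=10, EF_Task 5=24) = 24; EF_Task 8 = 24+13 = 37
ES_Task 9 = 30; EF_Task 9 = 30+14 = 44
ES_Task 10 = max(EF_Task 3=13, EF_Task 4=18, EF_Task 7=22, EF_Task 8=37, EF_Task 9=44) = 44; EF_Task 10 = 44+10 = 54
Expected project duration μ = 54 days. Critical path: Task 2 → Task 6 → Task 9 → Task 10.

54 days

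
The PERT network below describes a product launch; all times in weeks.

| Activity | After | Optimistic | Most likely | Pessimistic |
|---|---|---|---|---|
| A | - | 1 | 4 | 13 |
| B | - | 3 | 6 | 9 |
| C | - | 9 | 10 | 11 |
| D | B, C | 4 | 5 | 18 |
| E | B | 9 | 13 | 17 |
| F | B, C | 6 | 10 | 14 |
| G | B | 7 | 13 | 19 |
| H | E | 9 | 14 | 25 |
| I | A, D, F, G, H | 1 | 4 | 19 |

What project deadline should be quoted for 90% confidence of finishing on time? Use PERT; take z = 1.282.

45.6 weeks

te_A = (1 + 4·4 + 13)/6 = 30/6 = 5; σ²_A = ((13−1)/6)² = 4.000
te_B = (3 + 4·6 + 9)/6 = 36/6 = 6; σ²_B = ((9−3)/6)² = 1.000
te_C = (9 + 4·10 + 11)/6 = 60/6 = 10; σ²_C = ((11−9)/6)² = 0.111
te_D = (4 + 4·5 + 18)/6 = 42/6 = 7; σ²_D = ((18−4)/6)² = 5.444
te_E = (9 + 4·13 + 17)/6 = 78/6 = 13; σ²_E = ((17−9)/6)² = 1.778
te_F = (6 + 4·10 + 14)/6 = 60/6 = 10; σ²_F = ((14−6)/6)² = 1.778
te_G = (7 + 4·13 + 19)/6 = 78/6 = 13; σ²_G = ((19−7)/6)² = 4.000
te_H = (9 + 4·14 + 25)/6 = 90/6 = 15; σ²_H = ((25−9)/6)² = 7.111
te_I = (1 + 4·4 + 19)/6 = 36/6 = 6; σ²_I = ((19−1)/6)² = 9.000

Forward pass:
ES_A = 0; EF_A = 5
ES_B = 0; EF_B = 6
ES_C = 0; EF_C = 10
ES_D = max(EF_B=6, EF_C=10) = 10; EF_D = 10+7 = 17
ES_E = 6; EF_E = 6+13 = 19
ES_F = max(EF_B=6, EF_C=10) = 10; EF_F = 10+10 = 20
ES_G = 6; EF_G = 6+13 = 19
ES_H = 19; EF_H = 19+15 = 34
ES_I = max(EF_A=5, EF_D=17, EF_F=20, EF_G=19, EF_H=34) = 34; EF_I = 34+6 = 40
Expected project duration μ = 40 weeks. Critical path: B → E → H → I.

Variance along critical path = 1.000 + 1.778 + 7.111 + 9.000 = 18.889; σ = 4.346 weeks.
D = μ + z·σ = 40 + 1.282·4.346 = 45.6 weeks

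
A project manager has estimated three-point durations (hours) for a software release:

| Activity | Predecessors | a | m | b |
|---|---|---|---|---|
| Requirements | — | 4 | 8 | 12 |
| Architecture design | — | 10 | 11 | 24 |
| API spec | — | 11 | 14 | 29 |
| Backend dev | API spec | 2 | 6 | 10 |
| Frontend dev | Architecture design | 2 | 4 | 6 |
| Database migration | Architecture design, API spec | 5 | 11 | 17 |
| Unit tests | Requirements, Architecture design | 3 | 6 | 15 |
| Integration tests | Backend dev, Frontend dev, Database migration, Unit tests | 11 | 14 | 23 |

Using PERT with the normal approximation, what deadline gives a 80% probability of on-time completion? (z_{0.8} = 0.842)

te_Requirements = (4 + 4·8 + 12)/6 = 48/6 = 8; σ²_Requirements = ((12−4)/6)² = 1.778
te_Architecture design = (10 + 4·11 + 24)/6 = 78/6 = 13; σ²_Architecture design = ((24−10)/6)² = 5.444
te_API spec = (11 + 4·14 + 29)/6 = 96/6 = 16; σ²_API spec = ((29−11)/6)² = 9.000
te_Backend dev = (2 + 4·6 + 10)/6 = 36/6 = 6; σ²_Backend dev = ((10−2)/6)² = 1.778
te_Frontend dev = (2 + 4·4 + 6)/6 = 24/6 = 4; σ²_Frontend dev = ((6−2)/6)² = 0.444
te_Database migration = (5 + 4·11 + 17)/6 = 66/6 = 11; σ²_Database migration = ((17−5)/6)² = 4.000
te_Unit tests = (3 + 4·6 + 15)/6 = 42/6 = 7; σ²_Unit tests = ((15−3)/6)² = 4.000
te_Integration tests = (11 + 4·14 + 23)/6 = 90/6 = 15; σ²_Integration tests = ((23−11)/6)² = 4.000

Forward pass:
ES_Requirements = 0; EF_Requirements = 8
ES_Architecture design = 0; EF_Architecture design = 13
ES_API spec = 0; EF_API spec = 16
ES_Backend dev = 16; EF_Backend dev = 16+6 = 22
ES_Frontend dev = 13; EF_Frontend dev = 13+4 = 17
ES_Database migration = max(EF_Architecture design=13, EF_API spec=16) = 16; EF_Database migration = 16+11 = 27
ES_Unit tests = max(EF_Requirements=8, EF_Architecture design=13) = 13; EF_Unit tests = 13+7 = 20
ES_Integration tests = max(EF_Backend dev=22, EF_Frontend dev=17, EF_Database migration=27, EF_Unit tests=20) = 27; EF_Integration tests = 27+15 = 42
Expected project duration μ = 42 hours. Critical path: API spec → Database migration → Integration tests.

Variance along critical path = 9.000 + 4.000 + 4.000 = 17.000; σ = 4.123 hours.
D = μ + z·σ = 42 + 0.842·4.123 = 45.5 hours

45.5 hours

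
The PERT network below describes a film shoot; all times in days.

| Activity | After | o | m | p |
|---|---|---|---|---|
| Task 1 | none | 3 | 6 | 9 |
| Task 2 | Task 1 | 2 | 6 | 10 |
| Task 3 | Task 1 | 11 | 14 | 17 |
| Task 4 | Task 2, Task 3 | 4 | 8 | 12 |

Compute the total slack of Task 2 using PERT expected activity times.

8 days

te_Task 1 = (3 + 4·6 + 9)/6 = 36/6 = 6
te_Task 2 = (2 + 4·6 + 10)/6 = 36/6 = 6
te_Task 3 = (11 + 4·14 + 17)/6 = 84/6 = 14
te_Task 4 = (4 + 4·8 + 12)/6 = 48/6 = 8

Forward pass:
ES_Task 1 = 0; EF_Task 1 = 6
ES_Task 2 = 6; EF_Task 2 = 6+6 = 12
ES_Task 3 = 6; EF_Task 3 = 6+14 = 20
ES_Task 4 = max(EF_Task 2=12, EF_Task 3=20) = 20; EF_Task 4 = 20+8 = 28
Expected project duration μ = 28 days. Critical path: Task 1 → Task 3 → Task 4.

Backward pass:
LF_Task 4 = 28; LS_Task 4 = 28−8 = 20
LF_Task 3 = LS_Task 4 = 20; LS_Task 3 = 20−14 = 6
LF_Task 2 = LS_Task 4 = 20; LS_Task 2 = 20−6 = 14
LF_Task 1 = min(LS_Task 2=14, LS_Task 3=6) = 6; LS_Task 1 = 6−6 = 0
Slack_Task 2 = LS_Task 2 − ES_Task 2 = 14 − 6 = 8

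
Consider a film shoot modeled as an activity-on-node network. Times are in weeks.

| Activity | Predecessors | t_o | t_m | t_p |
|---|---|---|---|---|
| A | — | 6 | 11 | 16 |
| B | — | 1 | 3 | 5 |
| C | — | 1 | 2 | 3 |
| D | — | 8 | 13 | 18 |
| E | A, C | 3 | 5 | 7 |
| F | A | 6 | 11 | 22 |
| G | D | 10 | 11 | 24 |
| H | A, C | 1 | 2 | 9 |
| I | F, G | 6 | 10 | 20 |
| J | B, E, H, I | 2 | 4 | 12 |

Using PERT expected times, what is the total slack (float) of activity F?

te_A = (6 + 4·11 + 16)/6 = 66/6 = 11
te_B = (1 + 4·3 + 5)/6 = 18/6 = 3
te_C = (1 + 4·2 + 3)/6 = 12/6 = 2
te_D = (8 + 4·13 + 18)/6 = 78/6 = 13
te_E = (3 + 4·5 + 7)/6 = 30/6 = 5
te_F = (6 + 4·11 + 22)/6 = 72/6 = 12
te_G = (10 + 4·11 + 24)/6 = 78/6 = 13
te_H = (1 + 4·2 + 9)/6 = 18/6 = 3
te_I = (6 + 4·10 + 20)/6 = 66/6 = 11
te_J = (2 + 4·4 + 12)/6 = 30/6 = 5

Forward pass:
ES_A = 0; EF_A = 11
ES_B = 0; EF_B = 3
ES_C = 0; EF_C = 2
ES_D = 0; EF_D = 13
ES_E = max(EF_A=11, EF_C=2) = 11; EF_E = 11+5 = 16
ES_F = 11; EF_F = 11+12 = 23
ES_G = 13; EF_G = 13+13 = 26
ES_H = max(EF_A=11, EF_C=2) = 11; EF_H = 11+3 = 14
ES_I = max(EF_F=23, EF_G=26) = 26; EF_I = 26+11 = 37
ES_J = max(EF_B=3, EF_E=16, EF_H=14, EF_I=37) = 37; EF_J = 37+5 = 42
Expected project duration μ = 42 weeks. Critical path: D → G → I → J.

Backward pass:
LF_J = 42; LS_J = 42−5 = 37
LF_I = LS_J = 37; LS_I = 37−11 = 26
LF_H = LS_J = 37; LS_H = 37−3 = 34
LF_G = LS_I = 26; LS_G = 26−13 = 13
LF_F = LS_I = 26; LS_F = 26−12 = 14
LF_E = LS_J = 37; LS_E = 37−5 = 32
LF_D = LS_G = 13; LS_D = 13−13 = 0
LF_C = min(LS_E=32, LS_H=34) = 32; LS_C = 32−2 = 30
LF_B = LS_J = 37; LS_B = 37−3 = 34
LF_A = min(LS_E=32, LS_F=14, LS_H=34) = 14; LS_A = 14−11 = 3
Slack_F = LS_F − ES_F = 14 − 11 = 3

3 weeks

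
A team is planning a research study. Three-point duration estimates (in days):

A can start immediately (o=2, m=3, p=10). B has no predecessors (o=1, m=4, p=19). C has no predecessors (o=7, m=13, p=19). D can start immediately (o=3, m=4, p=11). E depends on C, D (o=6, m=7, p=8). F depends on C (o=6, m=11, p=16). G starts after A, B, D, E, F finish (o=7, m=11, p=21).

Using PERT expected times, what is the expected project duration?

36 days

te_A = (2 + 4·3 + 10)/6 = 24/6 = 4
te_B = (1 + 4·4 + 19)/6 = 36/6 = 6
te_C = (7 + 4·13 + 19)/6 = 78/6 = 13
te_D = (3 + 4·4 + 11)/6 = 30/6 = 5
te_E = (6 + 4·7 + 8)/6 = 42/6 = 7
te_F = (6 + 4·11 + 16)/6 = 66/6 = 11
te_G = (7 + 4·11 + 21)/6 = 72/6 = 12

Forward pass:
ES_A = 0; EF_A = 4
ES_B = 0; EF_B = 6
ES_C = 0; EF_C = 13
ES_D = 0; EF_D = 5
ES_E = max(EF_C=13, EF_D=5) = 13; EF_E = 13+7 = 20
ES_F = 13; EF_F = 13+11 = 24
ES_G = max(EF_A=4, EF_B=6, EF_D=5, EF_E=20, EF_F=24) = 24; EF_G = 24+12 = 36
Expected project duration μ = 36 days. Critical path: C → F → G.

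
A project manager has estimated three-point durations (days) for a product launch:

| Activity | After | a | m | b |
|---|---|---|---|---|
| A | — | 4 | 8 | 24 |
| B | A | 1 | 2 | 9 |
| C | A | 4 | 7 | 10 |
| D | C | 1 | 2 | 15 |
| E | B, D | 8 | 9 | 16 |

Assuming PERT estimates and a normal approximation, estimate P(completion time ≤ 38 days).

0.944

te_A = (4 + 4·8 + 24)/6 = 60/6 = 10; σ²_A = ((24−4)/6)² = 11.111
te_B = (1 + 4·2 + 9)/6 = 18/6 = 3; σ²_B = ((9−1)/6)² = 1.778
te_C = (4 + 4·7 + 10)/6 = 42/6 = 7; σ²_C = ((10−4)/6)² = 1.000
te_D = (1 + 4·2 + 15)/6 = 24/6 = 4; σ²_D = ((15−1)/6)² = 5.444
te_E = (8 + 4·9 + 16)/6 = 60/6 = 10; σ²_E = ((16−8)/6)² = 1.778

Forward pass:
ES_A = 0; EF_A = 10
ES_B = 10; EF_B = 10+3 = 13
ES_C = 10; EF_C = 10+7 = 17
ES_D = 17; EF_D = 17+4 = 21
ES_E = max(EF_B=13, EF_D=21) = 21; EF_E = 21+10 = 31
Expected project duration μ = 31 days. Critical path: A → C → D → E.

Variance along critical path = 11.111 + 1.000 + 5.444 + 1.778 = 19.333; σ = √19.333 = 4.397 days.
Z = (38 − 31) / 4.397 = 1.592
P(T ≤ 38) = Φ(1.592) ≈ 0.944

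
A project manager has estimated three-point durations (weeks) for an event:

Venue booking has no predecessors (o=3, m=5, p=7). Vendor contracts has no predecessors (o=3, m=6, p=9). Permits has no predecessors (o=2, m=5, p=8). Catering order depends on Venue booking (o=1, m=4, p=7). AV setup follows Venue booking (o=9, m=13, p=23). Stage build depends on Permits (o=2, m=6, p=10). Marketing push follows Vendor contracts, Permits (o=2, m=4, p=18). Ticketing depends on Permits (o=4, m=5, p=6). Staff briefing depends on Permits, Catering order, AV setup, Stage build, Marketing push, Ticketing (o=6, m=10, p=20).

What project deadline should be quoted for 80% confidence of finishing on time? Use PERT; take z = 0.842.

32.8 weeks

te_Venue booking = (3 + 4·5 + 7)/6 = 30/6 = 5; σ²_Venue booking = ((7−3)/6)² = 0.444
te_Vendor contracts = (3 + 4·6 + 9)/6 = 36/6 = 6; σ²_Vendor contracts = ((9−3)/6)² = 1.000
te_Permits = (2 + 4·5 + 8)/6 = 30/6 = 5; σ²_Permits = ((8−2)/6)² = 1.000
te_Catering order = (1 + 4·4 + 7)/6 = 24/6 = 4; σ²_Catering order = ((7−1)/6)² = 1.000
te_AV setup = (9 + 4·13 + 23)/6 = 84/6 = 14; σ²_AV setup = ((23−9)/6)² = 5.444
te_Stage build = (2 + 4·6 + 10)/6 = 36/6 = 6; σ²_Stage build = ((10−2)/6)² = 1.778
te_Marketing push = (2 + 4·4 + 18)/6 = 36/6 = 6; σ²_Marketing push = ((18−2)/6)² = 7.111
te_Ticketing = (4 + 4·5 + 6)/6 = 30/6 = 5; σ²_Ticketing = ((6−4)/6)² = 0.111
te_Staff briefing = (6 + 4·10 + 20)/6 = 66/6 = 11; σ²_Staff briefing = ((20−6)/6)² = 5.444

Forward pass:
ES_Venue booking = 0; EF_Venue booking = 5
ES_Vendor contracts = 0; EF_Vendor contracts = 6
ES_Permits = 0; EF_Permits = 5
ES_Catering order = 5; EF_Catering order = 5+4 = 9
ES_AV setup = 5; EF_AV setup = 5+14 = 19
ES_Stage build = 5; EF_Stage build = 5+6 = 11
ES_Marketing push = max(EF_Vendor contracts=6, EF_Permits=5) = 6; EF_Marketing push = 6+6 = 12
ES_Ticketing = 5; EF_Ticketing = 5+5 = 10
ES_Staff briefing = max(EF_Permits=5, EF_Catering order=9, EF_AV setup=19, EF_Stage build=11, EF_Marketing push=12, EF_Ticketing=10) = 19; EF_Staff briefing = 19+11 = 30
Expected project duration μ = 30 weeks. Critical path: Venue booking → AV setup → Staff briefing.

Variance along critical path = 0.444 + 5.444 + 5.444 = 11.333; σ = 3.367 weeks.
D = μ + z·σ = 30 + 0.842·3.367 = 32.8 weeks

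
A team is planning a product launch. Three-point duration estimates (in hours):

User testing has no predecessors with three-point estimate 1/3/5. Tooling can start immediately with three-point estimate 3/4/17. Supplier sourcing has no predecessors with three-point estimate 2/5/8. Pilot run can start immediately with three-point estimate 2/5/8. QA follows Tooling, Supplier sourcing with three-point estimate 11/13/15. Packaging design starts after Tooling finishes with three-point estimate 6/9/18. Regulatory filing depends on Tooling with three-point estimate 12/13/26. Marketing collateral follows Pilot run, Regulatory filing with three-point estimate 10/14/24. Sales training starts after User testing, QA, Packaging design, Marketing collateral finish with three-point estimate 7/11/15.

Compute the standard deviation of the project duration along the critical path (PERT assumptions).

4.26 hours

te_User testing = (1 + 4·3 + 5)/6 = 18/6 = 3; σ²_User testing = ((5−1)/6)² = 0.444
te_Tooling = (3 + 4·4 + 17)/6 = 36/6 = 6; σ²_Tooling = ((17−3)/6)² = 5.444
te_Supplier sourcing = (2 + 4·5 + 8)/6 = 30/6 = 5; σ²_Supplier sourcing = ((8−2)/6)² = 1.000
te_Pilot run = (2 + 4·5 + 8)/6 = 30/6 = 5; σ²_Pilot run = ((8−2)/6)² = 1.000
te_QA = (11 + 4·13 + 15)/6 = 78/6 = 13; σ²_QA = ((15−11)/6)² = 0.444
te_Packaging design = (6 + 4·9 + 18)/6 = 60/6 = 10; σ²_Packaging design = ((18−6)/6)² = 4.000
te_Regulatory filing = (12 + 4·13 + 26)/6 = 90/6 = 15; σ²_Regulatory filing = ((26−12)/6)² = 5.444
te_Marketing collateral = (10 + 4·14 + 24)/6 = 90/6 = 15; σ²_Marketing collateral = ((24−10)/6)² = 5.444
te_Sales training = (7 + 4·11 + 15)/6 = 66/6 = 11; σ²_Sales training = ((15−7)/6)² = 1.778

Forward pass:
ES_User testing = 0; EF_User testing = 3
ES_Tooling = 0; EF_Tooling = 6
ES_Supplier sourcing = 0; EF_Supplier sourcing = 5
ES_Pilot run = 0; EF_Pilot run = 5
ES_QA = max(EF_Tooling=6, EF_Supplier sourcing=5) = 6; EF_QA = 6+13 = 19
ES_Packaging design = 6; EF_Packaging design = 6+10 = 16
ES_Regulatory filing = 6; EF_Regulatory filing = 6+15 = 21
ES_Marketing collateral = max(EF_Pilot run=5, EF_Regulatory filing=21) = 21; EF_Marketing collateral = 21+15 = 36
ES_Sales training = max(EF_User testing=3, EF_QA=19, EF_Packaging design=16, EF_Marketing collateral=36) = 36; EF_Sales training = 36+11 = 47
Expected project duration μ = 47 hours. Critical path: Tooling → Regulatory filing → Marketing collateral → Sales training.

Variance along critical path = 5.444 + 5.444 + 5.444 + 1.778 = 18.111
σ = √18.111 = 4.256 hours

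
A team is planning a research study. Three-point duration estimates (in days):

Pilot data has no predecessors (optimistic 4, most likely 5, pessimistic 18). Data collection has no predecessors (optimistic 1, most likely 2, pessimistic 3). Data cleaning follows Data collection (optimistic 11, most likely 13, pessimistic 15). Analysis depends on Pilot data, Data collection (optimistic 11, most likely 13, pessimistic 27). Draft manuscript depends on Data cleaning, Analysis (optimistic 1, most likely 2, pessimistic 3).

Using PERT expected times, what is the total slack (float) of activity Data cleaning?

7 days

te_Pilot data = (4 + 4·5 + 18)/6 = 42/6 = 7
te_Data collection = (1 + 4·2 + 3)/6 = 12/6 = 2
te_Data cleaning = (11 + 4·13 + 15)/6 = 78/6 = 13
te_Analysis = (11 + 4·13 + 27)/6 = 90/6 = 15
te_Draft manuscript = (1 + 4·2 + 3)/6 = 12/6 = 2

Forward pass:
ES_Pilot data = 0; EF_Pilot data = 7
ES_Data collection = 0; EF_Data collection = 2
ES_Data cleaning = 2; EF_Data cleaning = 2+13 = 15
ES_Analysis = max(EF_Pilot data=7, EF_Data collection=2) = 7; EF_Analysis = 7+15 = 22
ES_Draft manuscript = max(EF_Data cleaning=15, EF_Analysis=22) = 22; EF_Draft manuscript = 22+2 = 24
Expected project duration μ = 24 days. Critical path: Pilot data → Analysis → Draft manuscript.

Backward pass:
LF_Draft manuscript = 24; LS_Draft manuscript = 24−2 = 22
LF_Analysis = LS_Draft manuscript = 22; LS_Analysis = 22−15 = 7
LF_Data cleaning = LS_Draft manuscript = 22; LS_Data cleaning = 22−13 = 9
LF_Data collection = min(LS_Data cleaning=9, LS_Analysis=7) = 7; LS_Data collection = 7−2 = 5
LF_Pilot data = LS_Analysis = 7; LS_Pilot data = 7−7 = 0
Slack_Data cleaning = LS_Data cleaning − ES_Data cleaning = 9 − 2 = 7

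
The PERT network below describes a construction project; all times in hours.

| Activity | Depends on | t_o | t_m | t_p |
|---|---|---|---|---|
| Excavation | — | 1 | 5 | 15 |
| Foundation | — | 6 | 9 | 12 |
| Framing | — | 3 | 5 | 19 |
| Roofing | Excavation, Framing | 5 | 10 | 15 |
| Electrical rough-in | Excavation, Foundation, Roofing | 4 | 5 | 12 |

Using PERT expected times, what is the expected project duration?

te_Excavation = (1 + 4·5 + 15)/6 = 36/6 = 6
te_Foundation = (6 + 4·9 + 12)/6 = 54/6 = 9
te_Framing = (3 + 4·5 + 19)/6 = 42/6 = 7
te_Roofing = (5 + 4·10 + 15)/6 = 60/6 = 10
te_Electrical rough-in = (4 + 4·5 + 12)/6 = 36/6 = 6

Forward pass:
ES_Excavation = 0; EF_Excavation = 6
ES_Foundation = 0; EF_Foundation = 9
ES_Framing = 0; EF_Framing = 7
ES_Roofing = max(EF_Excavation=6, EF_Framing=7) = 7; EF_Roofing = 7+10 = 17
ES_Electrical rough-in = max(EF_Excavation=6, EF_Foundation=9, EF_Roofing=17) = 17; EF_Electrical rough-in = 17+6 = 23
Expected project duration μ = 23 hours. Critical path: Framing → Roofing → Electrical rough-in.

23 hours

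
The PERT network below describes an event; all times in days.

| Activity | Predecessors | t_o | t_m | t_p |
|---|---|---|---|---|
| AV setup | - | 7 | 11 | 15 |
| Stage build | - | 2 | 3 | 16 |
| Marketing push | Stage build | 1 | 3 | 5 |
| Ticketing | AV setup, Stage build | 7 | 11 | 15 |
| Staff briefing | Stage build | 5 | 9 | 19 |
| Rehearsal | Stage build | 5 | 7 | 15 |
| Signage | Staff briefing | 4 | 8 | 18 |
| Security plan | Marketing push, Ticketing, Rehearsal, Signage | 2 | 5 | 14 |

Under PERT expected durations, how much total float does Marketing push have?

te_AV setup = (7 + 4·11 + 15)/6 = 66/6 = 11
te_Stage build = (2 + 4·3 + 16)/6 = 30/6 = 5
te_Marketing push = (1 + 4·3 + 5)/6 = 18/6 = 3
te_Ticketing = (7 + 4·11 + 15)/6 = 66/6 = 11
te_Staff briefing = (5 + 4·9 + 19)/6 = 60/6 = 10
te_Rehearsal = (5 + 4·7 + 15)/6 = 48/6 = 8
te_Signage = (4 + 4·8 + 18)/6 = 54/6 = 9
te_Security plan = (2 + 4·5 + 14)/6 = 36/6 = 6

Forward pass:
ES_AV setup = 0; EF_AV setup = 11
ES_Stage build = 0; EF_Stage build = 5
ES_Marketing push = 5; EF_Marketing push = 5+3 = 8
ES_Ticketing = max(EF_AV setup=11, EF_Stage build=5) = 11; EF_Ticketing = 11+11 = 22
ES_Staff briefing = 5; EF_Staff briefing = 5+10 = 15
ES_Rehearsal = 5; EF_Rehearsal = 5+8 = 13
ES_Signage = 15; EF_Signage = 15+9 = 24
ES_Security plan = max(EF_Marketing push=8, EF_Ticketing=22, EF_Rehearsal=13, EF_Signage=24) = 24; EF_Security plan = 24+6 = 30
Expected project duration μ = 30 days. Critical path: Stage build → Staff briefing → Signage → Security plan.

Backward pass:
LF_Security plan = 30; LS_Security plan = 30−6 = 24
LF_Signage = LS_Security plan = 24; LS_Signage = 24−9 = 15
LF_Rehearsal = LS_Security plan = 24; LS_Rehearsal = 24−8 = 16
LF_Staff briefing = LS_Signage = 15; LS_Staff briefing = 15−10 = 5
LF_Ticketing = LS_Security plan = 24; LS_Ticketing = 24−11 = 13
LF_Marketing push = LS_Security plan = 24; LS_Marketing push = 24−3 = 21
LF_Stage build = min(LS_Marketing push=21, LS_Ticketing=13, LS_Staff briefing=5, LS_Rehearsal=16) = 5; LS_Stage build = 5−5 = 0
LF_AV setup = LS_Ticketing = 13; LS_AV setup = 13−11 = 2
Slack_Marketing push = LS_Marketing push − ES_Marketing push = 21 − 5 = 16

16 days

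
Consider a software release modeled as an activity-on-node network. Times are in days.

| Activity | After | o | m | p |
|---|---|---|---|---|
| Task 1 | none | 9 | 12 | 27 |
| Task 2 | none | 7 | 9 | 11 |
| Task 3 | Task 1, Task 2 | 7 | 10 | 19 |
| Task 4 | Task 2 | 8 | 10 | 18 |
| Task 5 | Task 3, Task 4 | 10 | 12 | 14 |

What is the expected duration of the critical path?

37 days

te_Task 1 = (9 + 4·12 + 27)/6 = 84/6 = 14
te_Task 2 = (7 + 4·9 + 11)/6 = 54/6 = 9
te_Task 3 = (7 + 4·10 + 19)/6 = 66/6 = 11
te_Task 4 = (8 + 4·10 + 18)/6 = 66/6 = 11
te_Task 5 = (10 + 4·12 + 14)/6 = 72/6 = 12

Forward pass:
ES_Task 1 = 0; EF_Task 1 = 14
ES_Task 2 = 0; EF_Task 2 = 9
ES_Task 3 = max(EF_Task 1=14, EF_Task 2=9) = 14; EF_Task 3 = 14+11 = 25
ES_Task 4 = 9; EF_Task 4 = 9+11 = 20
ES_Task 5 = max(EF_Task 3=25, EF_Task 4=20) = 25; EF_Task 5 = 25+12 = 37
Expected project duration μ = 37 days. Critical path: Task 1 → Task 3 → Task 5.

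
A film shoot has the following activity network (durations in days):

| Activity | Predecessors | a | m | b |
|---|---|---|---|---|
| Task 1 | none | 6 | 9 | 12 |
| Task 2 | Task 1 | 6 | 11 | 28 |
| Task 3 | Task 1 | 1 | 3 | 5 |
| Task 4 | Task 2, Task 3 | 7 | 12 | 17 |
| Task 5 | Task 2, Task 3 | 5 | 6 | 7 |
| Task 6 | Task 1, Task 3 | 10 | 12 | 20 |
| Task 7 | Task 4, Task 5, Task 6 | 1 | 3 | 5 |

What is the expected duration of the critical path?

te_Task 1 = (6 + 4·9 + 12)/6 = 54/6 = 9
te_Task 2 = (6 + 4·11 + 28)/6 = 78/6 = 13
te_Task 3 = (1 + 4·3 + 5)/6 = 18/6 = 3
te_Task 4 = (7 + 4·12 + 17)/6 = 72/6 = 12
te_Task 5 = (5 + 4·6 + 7)/6 = 36/6 = 6
te_Task 6 = (10 + 4·12 + 20)/6 = 78/6 = 13
te_Task 7 = (1 + 4·3 + 5)/6 = 18/6 = 3

Forward pass:
ES_Task 1 = 0; EF_Task 1 = 9
ES_Task 2 = 9; EF_Task 2 = 9+13 = 22
ES_Task 3 = 9; EF_Task 3 = 9+3 = 12
ES_Task 4 = max(EF_Task 2=22, EF_Task 3=12) = 22; EF_Task 4 = 22+12 = 34
ES_Task 5 = max(EF_Task 2=22, EF_Task 3=12) = 22; EF_Task 5 = 22+6 = 28
ES_Task 6 = max(EF_Task 1=9, EF_Task 3=12) = 12; EF_Task 6 = 12+13 = 25
ES_Task 7 = max(EF_Task 4=34, EF_Task 5=28, EF_Task 6=25) = 34; EF_Task 7 = 34+3 = 37
Expected project duration μ = 37 days. Critical path: Task 1 → Task 2 → Task 4 → Task 7.

37 days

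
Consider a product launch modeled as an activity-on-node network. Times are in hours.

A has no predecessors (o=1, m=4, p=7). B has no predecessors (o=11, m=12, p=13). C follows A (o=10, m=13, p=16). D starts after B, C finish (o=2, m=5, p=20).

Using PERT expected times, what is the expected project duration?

te_A = (1 + 4·4 + 7)/6 = 24/6 = 4
te_B = (11 + 4·12 + 13)/6 = 72/6 = 12
te_C = (10 + 4·13 + 16)/6 = 78/6 = 13
te_D = (2 + 4·5 + 20)/6 = 42/6 = 7

Forward pass:
ES_A = 0; EF_A = 4
ES_B = 0; EF_B = 12
ES_C = 4; EF_C = 4+13 = 17
ES_D = max(EF_B=12, EF_C=17) = 17; EF_D = 17+7 = 24
Expected project duration μ = 24 hours. Critical path: A → C → D.

24 hours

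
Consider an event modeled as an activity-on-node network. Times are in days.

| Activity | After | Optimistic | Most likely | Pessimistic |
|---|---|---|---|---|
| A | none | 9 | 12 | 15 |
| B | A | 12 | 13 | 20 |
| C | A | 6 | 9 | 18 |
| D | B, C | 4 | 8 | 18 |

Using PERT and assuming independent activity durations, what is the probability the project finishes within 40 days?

0.959

te_A = (9 + 4·12 + 15)/6 = 72/6 = 12; σ²_A = ((15−9)/6)² = 1.000
te_B = (12 + 4·13 + 20)/6 = 84/6 = 14; σ²_B = ((20−12)/6)² = 1.778
te_C = (6 + 4·9 + 18)/6 = 60/6 = 10; σ²_C = ((18−6)/6)² = 4.000
te_D = (4 + 4·8 + 18)/6 = 54/6 = 9; σ²_D = ((18−4)/6)² = 5.444

Forward pass:
ES_A = 0; EF_A = 12
ES_B = 12; EF_B = 12+14 = 26
ES_C = 12; EF_C = 12+10 = 22
ES_D = max(EF_B=26, EF_C=22) = 26; EF_D = 26+9 = 35
Expected project duration μ = 35 days. Critical path: A → B → D.

Variance along critical path = 1.000 + 1.778 + 5.444 = 8.222; σ = √8.222 = 2.867 days.
Z = (40 − 35) / 2.867 = 1.744
P(T ≤ 40) = Φ(1.744) ≈ 0.959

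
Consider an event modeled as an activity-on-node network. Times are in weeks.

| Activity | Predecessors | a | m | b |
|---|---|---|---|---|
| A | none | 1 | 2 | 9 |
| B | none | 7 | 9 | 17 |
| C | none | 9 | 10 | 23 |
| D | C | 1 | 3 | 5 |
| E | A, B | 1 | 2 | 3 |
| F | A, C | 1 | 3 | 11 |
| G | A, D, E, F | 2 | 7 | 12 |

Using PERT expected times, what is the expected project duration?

23 weeks

te_A = (1 + 4·2 + 9)/6 = 18/6 = 3
te_B = (7 + 4·9 + 17)/6 = 60/6 = 10
te_C = (9 + 4·10 + 23)/6 = 72/6 = 12
te_D = (1 + 4·3 + 5)/6 = 18/6 = 3
te_E = (1 + 4·2 + 3)/6 = 12/6 = 2
te_F = (1 + 4·3 + 11)/6 = 24/6 = 4
te_G = (2 + 4·7 + 12)/6 = 42/6 = 7

Forward pass:
ES_A = 0; EF_A = 3
ES_B = 0; EF_B = 10
ES_C = 0; EF_C = 12
ES_D = 12; EF_D = 12+3 = 15
ES_E = max(EF_A=3, EF_B=10) = 10; EF_E = 10+2 = 12
ES_F = max(EF_A=3, EF_C=12) = 12; EF_F = 12+4 = 16
ES_G = max(EF_A=3, EF_D=15, EF_E=12, EF_F=16) = 16; EF_G = 16+7 = 23
Expected project duration μ = 23 weeks. Critical path: C → F → G.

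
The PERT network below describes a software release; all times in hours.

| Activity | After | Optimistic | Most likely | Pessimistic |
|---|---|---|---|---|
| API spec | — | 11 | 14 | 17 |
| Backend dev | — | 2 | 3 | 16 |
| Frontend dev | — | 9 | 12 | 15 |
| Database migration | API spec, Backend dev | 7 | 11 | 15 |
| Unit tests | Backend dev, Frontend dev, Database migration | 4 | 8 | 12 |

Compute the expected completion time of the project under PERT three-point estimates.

te_API spec = (11 + 4·14 + 17)/6 = 84/6 = 14
te_Backend dev = (2 + 4·3 + 16)/6 = 30/6 = 5
te_Frontend dev = (9 + 4·12 + 15)/6 = 72/6 = 12
te_Database migration = (7 + 4·11 + 15)/6 = 66/6 = 11
te_Unit tests = (4 + 4·8 + 12)/6 = 48/6 = 8

Forward pass:
ES_API spec = 0; EF_API spec = 14
ES_Backend dev = 0; EF_Backend dev = 5
ES_Frontend dev = 0; EF_Frontend dev = 12
ES_Database migration = max(EF_API spec=14, EF_Backend dev=5) = 14; EF_Database migration = 14+11 = 25
ES_Unit tests = max(EF_Backend dev=5, EF_Frontend dev=12, EF_Database migration=25) = 25; EF_Unit tests = 25+8 = 33
Expected project duration μ = 33 hours. Critical path: API spec → Database migration → Unit tests.

33 hours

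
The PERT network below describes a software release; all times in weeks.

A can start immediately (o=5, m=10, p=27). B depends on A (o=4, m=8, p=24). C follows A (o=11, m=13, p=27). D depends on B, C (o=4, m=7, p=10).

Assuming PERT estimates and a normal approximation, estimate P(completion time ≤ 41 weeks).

0.934

te_A = (5 + 4·10 + 27)/6 = 72/6 = 12; σ²_A = ((27−5)/6)² = 13.444
te_B = (4 + 4·8 + 24)/6 = 60/6 = 10; σ²_B = ((24−4)/6)² = 11.111
te_C = (11 + 4·13 + 27)/6 = 90/6 = 15; σ²_C = ((27−11)/6)² = 7.111
te_D = (4 + 4·7 + 10)/6 = 42/6 = 7; σ²_D = ((10−4)/6)² = 1.000

Forward pass:
ES_A = 0; EF_A = 12
ES_B = 12; EF_B = 12+10 = 22
ES_C = 12; EF_C = 12+15 = 27
ES_D = max(EF_B=22, EF_C=27) = 27; EF_D = 27+7 = 34
Expected project duration μ = 34 weeks. Critical path: A → C → D.

Variance along critical path = 13.444 + 7.111 + 1.000 = 21.556; σ = √21.556 = 4.643 weeks.
Z = (41 − 34) / 4.643 = 1.508
P(T ≤ 41) = Φ(1.508) ≈ 0.934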